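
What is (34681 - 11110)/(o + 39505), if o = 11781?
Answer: 23571/51286 ≈ 0.45960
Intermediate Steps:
(34681 - 11110)/(o + 39505) = (34681 - 11110)/(11781 + 39505) = 23571/51286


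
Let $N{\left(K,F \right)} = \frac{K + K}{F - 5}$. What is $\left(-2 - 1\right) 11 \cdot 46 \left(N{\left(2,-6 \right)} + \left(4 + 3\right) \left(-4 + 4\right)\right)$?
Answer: $552$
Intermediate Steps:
$N{\left(K,F \right)} = \frac{2 K}{-5 + F}$
$\left(-2 - 1\right) 11 \cdot 46 \left(N{\left(2,-6 \right)} + \left(4 + 3\right) \left(-4 + 4\right)\right) = \left(-2 - 1\right) 11 \cdot 46 \left(2 \cdot 2 \frac{1}{-5 - 6} + \left(4 + 3\right) \left(-4 + 4\right)\right) = \left(-2 - 1\right) 11 \cdot 46 \left(2 \cdot 2 \frac{1}{-11} + 7 \cdot 0\right) = \left(-3\right) 11 \cdot 46 \left(2 \cdot 2 \left(- \frac{1}{11}\right) + 0\right) = \left(-33\right) 46 \left(- \frac{4}{11} + 0\right) = \left(-1518\right) \left(- \frac{4}{11}\right) = 552$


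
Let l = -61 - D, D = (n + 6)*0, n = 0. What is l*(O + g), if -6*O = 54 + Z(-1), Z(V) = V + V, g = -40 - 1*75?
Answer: 22631/3 ≈ 7543.7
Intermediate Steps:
D = 0 (D = (0 + 6)*0 = 6*0 = 0)
g = -115 (g = -40 - 75 = -115)
Z(V) = 2*V
O = -26/3 (O = -(54 + 2*(-1))/6 = -(54 - 2)/6 = -⅙*52 = -26/3 ≈ -8.6667)
l = -61 (l = -61 - 1*0 = -61 + 0 = -61)
l*(O + g) = -61*(-26/3 - 115) = -61*(-371/3) = 22631/3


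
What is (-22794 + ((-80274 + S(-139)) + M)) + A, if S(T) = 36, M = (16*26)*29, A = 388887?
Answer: 297919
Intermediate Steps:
M = 12064 (M = 416*29 = 12064)
(-22794 + ((-80274 + S(-139)) + M)) + A = (-22794 + ((-80274 + 36) + 12064)) + 388887 = (-22794 + (-80238 + 12064)) + 388887 = (-22794 - 68174) + 388887 = -90968 + 388887 = 297919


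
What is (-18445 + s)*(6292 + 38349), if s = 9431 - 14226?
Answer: -1037456840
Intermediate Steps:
s = -4795
(-18445 + s)*(6292 + 38349) = (-18445 - 4795)*(6292 + 38349) = -23240*44641 = -1037456840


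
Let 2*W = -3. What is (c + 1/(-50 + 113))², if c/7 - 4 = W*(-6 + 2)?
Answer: 19456921/3969 ≈ 4902.2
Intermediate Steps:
W = -3/2 (W = (½)*(-3) = -3/2 ≈ -1.5000)
c = 70 (c = 28 + 7*(-3*(-6 + 2)/2) = 28 + 7*(-3/2*(-4)) = 28 + 7*6 = 28 + 42 = 70)
(c + 1/(-50 + 113))² = (70 + 1/(-50 + 113))² = (70 + 1/63)² = (4411/63)² = 19456921/3969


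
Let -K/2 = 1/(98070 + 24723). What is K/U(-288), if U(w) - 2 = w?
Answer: 1/17559399 ≈ 5.6950e-8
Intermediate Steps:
K = -2/122793 (K = -2/(98070 + 24723) = -2/122793 ≈ -1.6288e-5)
U(w) = 2 + w
K/U(-288) = -2/(122793*(2 - 288)) = -2/122793/(-286) = -2/122793*(-1/286) = 1/17559399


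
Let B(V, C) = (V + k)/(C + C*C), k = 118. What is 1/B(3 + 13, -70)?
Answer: 2415/67 ≈ 36.045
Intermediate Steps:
B(V, C) = (118 + V)/(C + C²) (B(V, C) = (V + 118)/(C + C*C) = (118 + V)/(C + C²))
1/B(3 + 13, -70) = 1/((118 + (3 + 13))/((-70)*(1 - 70))) = 1/(-1/70*(118 + 16)/(-69)) = 1/(-1/70*(-1/69)*134) = 1/(67/2415) = 2415/67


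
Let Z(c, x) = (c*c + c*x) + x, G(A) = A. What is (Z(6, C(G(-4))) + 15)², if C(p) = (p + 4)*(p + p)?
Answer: 2601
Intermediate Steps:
C(p) = 2*p*(4 + p) (C(p) = (4 + p)*(2*p) = 2*p*(4 + p))
Z(c, x) = x + c² + c*x (Z(c, x) = (c² + c*x) + x = x + c² + c*x)
(Z(6, C(G(-4))) + 15)² = ((2*(-4)*(4 - 4) + 6² + 6*(2*(-4)*(4 - 4))) + 15)² = ((2*(-4)*0 + 36 + 6*(2*(-4)*0)) + 15)² = ((0 + 36 + 6*0) + 15)² = ((0 + 36 + 0) + 15)² = (36 + 15)² = 51² = 2601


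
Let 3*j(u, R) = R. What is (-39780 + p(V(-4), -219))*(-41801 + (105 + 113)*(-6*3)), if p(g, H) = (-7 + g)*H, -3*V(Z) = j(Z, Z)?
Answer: 5259883925/3 ≈ 1.7533e+9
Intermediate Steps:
j(u, R) = R/3
V(Z) = -Z/9
p(g, H) = H*(-7 + g)
(-39780 + p(V(-4), -219))*(-41801 + (105 + 113)*(-6*3)) = (-39780 - 219*(-7 - 1/9*(-4)))*(-41801 + (105 + 113)*(-6*3)) = (-39780 - 219*(-7 + 4/9))*(-41801 + 218*(-18)) = (-39780 - 219*(-59/9))*(-41801 - 3924) = (-39780 + 4307/3)*(-45725) = -115033/3*(-45725) = 5259883925/3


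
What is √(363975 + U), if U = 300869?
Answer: 2*√166211 ≈ 815.38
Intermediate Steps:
√(363975 + U) = √(363975 + 300869) = √664844 = 2*√166211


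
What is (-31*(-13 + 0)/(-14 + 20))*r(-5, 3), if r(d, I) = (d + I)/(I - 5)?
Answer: 403/6 ≈ 67.167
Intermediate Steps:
r(d, I) = (I + d)/(-5 + I)
(-31*(-13 + 0)/(-14 + 20))*r(-5, 3) = (-31*(-13 + 0)/(-14 + 20))*((3 - 5)/(-5 + 3)) = (-(-403)/6)*(-2/(-2)) = (-(-403)/6)*(-1/2*(-2)) = -31*(-13/6)*1 = (403/6)*1 = 403/6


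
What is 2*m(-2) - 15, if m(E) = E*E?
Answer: -7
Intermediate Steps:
m(E) = E**2
2*m(-2) - 15 = 2*(-2)**2 - 15 = 2*4 - 15 = 8 - 15 = -7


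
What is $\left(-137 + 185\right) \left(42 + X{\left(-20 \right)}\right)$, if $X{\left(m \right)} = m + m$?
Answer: $96$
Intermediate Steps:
$X{\left(m \right)} = 2 m$
$\left(-137 + 185\right) \left(42 + X{\left(-20 \right)}\right) = \left(-137 + 185\right) \left(42 + 2 \left(-20\right)\right) = 48 \left(42 - 40\right) = 48 \cdot 2 = 96$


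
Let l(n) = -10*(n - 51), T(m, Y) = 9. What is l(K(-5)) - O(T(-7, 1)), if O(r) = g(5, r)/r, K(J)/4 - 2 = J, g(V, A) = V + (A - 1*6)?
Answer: 5662/9 ≈ 629.11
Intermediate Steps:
g(V, A) = -6 + A + V (g(V, A) = V + (A - 6) = V + (-6 + A) = -6 + A + V)
K(J) = 8 + 4*J
O(r) = (-1 + r)/r (O(r) = (-6 + r + 5)/r = (-1 + r)/r)
l(n) = 510 - 10*n (l(n) = -10*(-51 + n) = 510 - 10*n)
l(K(-5)) - O(T(-7, 1)) = (510 - 10*(8 + 4*(-5))) - (-1 + 9)/9 = (510 - 10*(8 - 20)) - 8/9 = (510 - 10*(-12)) - 1*8/9 = (510 + 120) - 8/9 = 630 - 8/9 = 5662/9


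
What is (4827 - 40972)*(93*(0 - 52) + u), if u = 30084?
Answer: -912588960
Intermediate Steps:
(4827 - 40972)*(93*(0 - 52) + u) = (4827 - 40972)*(93*(0 - 52) + 30084) = -36145*(93*(-52) + 30084) = -36145*(-4836 + 30084) = -36145*25248 = -912588960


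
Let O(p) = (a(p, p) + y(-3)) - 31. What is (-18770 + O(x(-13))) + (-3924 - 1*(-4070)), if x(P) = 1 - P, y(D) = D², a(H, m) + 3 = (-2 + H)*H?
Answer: -18481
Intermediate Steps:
a(H, m) = -3 + H*(-2 + H) (a(H, m) = -3 + (-2 + H)*H = -3 + H*(-2 + H))
O(p) = -25 + p² - 2*p (O(p) = ((-3 + p² - 2*p) + (-3)²) - 31 = ((-3 + p² - 2*p) + 9) - 31 = (6 + p² - 2*p) - 31 = -25 + p² - 2*p)
(-18770 + O(x(-13))) + (-3924 - 1*(-4070)) = (-18770 + (-25 + (1 - 1*(-13))² - 2*(1 - 1*(-13)))) + (-3924 - 1*(-4070)) = (-18770 + (-25 + (1 + 13)² - 2*(1 + 13))) + (-3924 + 4070) = (-18770 + (-25 + 14² - 2*14)) + 146 = (-18770 + (-25 + 196 - 28)) + 146 = (-18770 + 143) + 146 = -18627 + 146 = -18481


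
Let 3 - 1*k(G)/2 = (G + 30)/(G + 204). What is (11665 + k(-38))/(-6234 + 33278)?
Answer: 968701/2244652 ≈ 0.43156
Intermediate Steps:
k(G) = 6 - 2*(30 + G)/(204 + G) (k(G) = 6 - 2*(G + 30)/(G + 204) = 6 - 2*(30 + G)/(204 + G))
(11665 + k(-38))/(-6234 + 33278) = (11665 + 4*(291 - 38)/(204 - 38))/(-6234 + 33278) = (11665 + 4*253/166)/27044 = (11665 + 4*(1/166)*253)*(1/27044) = (11665 + 506/83)*(1/27044) = (968701/83)*(1/27044) = 968701/2244652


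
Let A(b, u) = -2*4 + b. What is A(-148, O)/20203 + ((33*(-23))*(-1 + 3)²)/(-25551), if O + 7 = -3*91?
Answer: 19116784/172068951 ≈ 0.11110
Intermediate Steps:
O = -280 (O = -7 - 3*91 = -7 - 273 = -280)
A(b, u) = -8 + b
A(-148, O)/20203 + ((33*(-23))*(-1 + 3)²)/(-25551) = (-8 - 148)/20203 + ((33*(-23))*(-1 + 3)²)/(-25551) = -156*1/20203 - 759*2²*(-1/25551) = -156/20203 - 759*4*(-1/25551) = -156/20203 - 3036*(-1/25551) = -156/20203 + 1012/8517 = 19116784/172068951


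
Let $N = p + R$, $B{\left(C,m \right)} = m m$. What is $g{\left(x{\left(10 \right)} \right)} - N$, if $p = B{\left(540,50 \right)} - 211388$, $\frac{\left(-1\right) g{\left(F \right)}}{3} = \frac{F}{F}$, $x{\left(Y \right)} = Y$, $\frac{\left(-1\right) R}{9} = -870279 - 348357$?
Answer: $-10758839$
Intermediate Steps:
$B{\left(C,m \right)} = m^{2}$
$R = 10967724$ ($R = - 9 \left(-870279 - 348357\right) = \left(-9\right) \left(-1218636\right) = 10967724$)
$g{\left(F \right)} = -3$ ($g{\left(F \right)} = - 3 \frac{F}{F} = \left(-3\right) 1 = -3$)
$p = -208888$ ($p = 50^{2} - 211388 = 2500 - 211388 = -208888$)
$N = 10758836$ ($N = -208888 + 10967724 = 10758836$)
$g{\left(x{\left(10 \right)} \right)} - N = -3 - 10758836 = -10758839$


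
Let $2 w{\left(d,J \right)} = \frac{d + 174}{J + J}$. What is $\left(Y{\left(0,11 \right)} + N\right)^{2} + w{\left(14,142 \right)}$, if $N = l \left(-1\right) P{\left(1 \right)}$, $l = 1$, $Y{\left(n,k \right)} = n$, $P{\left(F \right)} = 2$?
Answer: $\frac{615}{142} \approx 4.331$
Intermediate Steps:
$N = -2$ ($N = 1 \left(-1\right) 2 = \left(-1\right) 2 = -2$)
$w{\left(d,J \right)} = \frac{174 + d}{4 J}$ ($w{\left(d,J \right)} = \frac{\left(d + 174\right) \frac{1}{J + J}}{2} = \frac{\left(174 + d\right) \frac{1}{2 J}}{2} = \frac{\frac{1}{2} \frac{1}{J} \left(174 + d\right)}{2} = \frac{174 + d}{4 J}$)
$\left(Y{\left(0,11 \right)} + N\right)^{2} + w{\left(14,142 \right)} = \left(0 - 2\right)^{2} + \frac{174 + 14}{4 \cdot 142} = \left(-2\right)^{2} + \frac{1}{4} \cdot \frac{1}{142} \cdot 188 = 4 + \frac{47}{142} = \frac{615}{142}$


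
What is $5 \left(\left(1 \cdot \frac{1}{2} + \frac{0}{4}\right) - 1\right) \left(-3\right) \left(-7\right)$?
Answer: $- \frac{105}{2} \approx -52.5$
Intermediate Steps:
$5 \left(\left(1 \cdot \frac{1}{2} + \frac{0}{4}\right) - 1\right) \left(-3\right) \left(-7\right) = 5 \left(\left(1 \cdot \frac{1}{2} + 0 \cdot \frac{1}{4}\right) - 1\right) \left(-3\right) \left(-7\right) = 5 \left(\left(\frac{1}{2} + 0\right) - 1\right) \left(-3\right) \left(-7\right) = 5 \left(\frac{1}{2} - 1\right) \left(-3\right) \left(-7\right) = 5 \left(- \frac{1}{2}\right) \left(-3\right) \left(-7\right) = \left(- \frac{5}{2}\right) \left(-3\right) \left(-7\right) = \frac{15}{2} \left(-7\right) = - \frac{105}{2}$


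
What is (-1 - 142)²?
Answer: 20449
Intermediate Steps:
(-1 - 142)² = (-143)² = 20449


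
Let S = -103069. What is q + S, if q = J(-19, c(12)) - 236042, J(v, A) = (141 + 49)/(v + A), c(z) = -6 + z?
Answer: -4408633/13 ≈ -3.3913e+5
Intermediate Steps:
J(v, A) = 190/(A + v)
q = -3068736/13 (q = 190/((-6 + 12) - 19) - 236042 = 190/(6 - 19) - 236042 = 190/(-13) - 236042 = 190*(-1/13) - 236042 = -190/13 - 236042 = -3068736/13 ≈ -2.3606e+5)
q + S = -3068736/13 - 103069 = -4408633/13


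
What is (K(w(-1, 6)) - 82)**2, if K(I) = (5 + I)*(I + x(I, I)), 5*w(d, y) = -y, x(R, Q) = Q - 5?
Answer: 7579009/625 ≈ 12126.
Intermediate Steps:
x(R, Q) = -5 + Q
w(d, y) = -y/5 (w(d, y) = (-y)/5 = -y/5)
K(I) = (-5 + 2*I)*(5 + I) (K(I) = (5 + I)*(I + (-5 + I)) = (5 + I)*(-5 + 2*I) = (-5 + 2*I)*(5 + I))
(K(w(-1, 6)) - 82)**2 = ((-25 + 2*(-1/5*6)**2 + 5*(-1/5*6)) - 82)**2 = ((-25 + 2*(-6/5)**2 + 5*(-6/5)) - 82)**2 = ((-25 + 2*(36/25) - 6) - 82)**2 = ((-25 + 72/25 - 6) - 82)**2 = (-703/25 - 82)**2 = (-2753/25)**2 = 7579009/625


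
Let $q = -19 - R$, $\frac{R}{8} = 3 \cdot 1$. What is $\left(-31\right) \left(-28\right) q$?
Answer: $-37324$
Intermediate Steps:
$R = 24$ ($R = 8 \cdot 3 \cdot 1 = 8 \cdot 3 = 24$)
$q = -43$ ($q = -19 - 24 = -43$)
$\left(-31\right) \left(-28\right) q = \left(-31\right) \left(-28\right) \left(-43\right) = 868 \left(-43\right) = -37324$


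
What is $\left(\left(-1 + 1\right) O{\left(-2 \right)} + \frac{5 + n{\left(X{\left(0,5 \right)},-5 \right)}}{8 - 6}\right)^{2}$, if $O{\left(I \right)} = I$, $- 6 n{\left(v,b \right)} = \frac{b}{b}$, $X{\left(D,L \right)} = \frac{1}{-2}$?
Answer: $\frac{841}{144} \approx 5.8403$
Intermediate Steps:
$X{\left(D,L \right)} = - \frac{1}{2}$
$n{\left(v,b \right)} = - \frac{1}{6}$ ($n{\left(v,b \right)} = - \frac{b \frac{1}{b}}{6} = \left(- \frac{1}{6}\right) 1 = - \frac{1}{6}$)
$\left(\left(-1 + 1\right) O{\left(-2 \right)} + \frac{5 + n{\left(X{\left(0,5 \right)},-5 \right)}}{8 - 6}\right)^{2} = \left(\left(-1 + 1\right) \left(-2\right) + \frac{5 - \frac{1}{6}}{8 - 6}\right)^{2} = \left(0 \left(-2\right) + \frac{29}{6 \cdot 2}\right)^{2} = \left(0 + \frac{29}{6} \cdot \frac{1}{2}\right)^{2} = \left(0 + \frac{29}{12}\right)^{2} = \left(\frac{29}{12}\right)^{2} = \frac{841}{144}$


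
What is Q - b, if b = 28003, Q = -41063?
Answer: -69066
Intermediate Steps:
Q - b = -41063 - 1*28003 = -41063 - 28003 = -69066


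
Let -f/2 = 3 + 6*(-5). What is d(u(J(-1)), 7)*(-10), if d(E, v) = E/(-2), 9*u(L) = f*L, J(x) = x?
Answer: -30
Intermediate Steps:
f = 54 (f = -2*(3 + 6*(-5)) = -2*(3 - 30) = -2*(-27) = 54)
u(L) = 6*L (u(L) = (54*L)/9 = 6*L)
d(E, v) = -E/2 (d(E, v) = E*(-½) = -E/2)
d(u(J(-1)), 7)*(-10) = -3*(-1)*(-10) = -½*(-6)*(-10) = 3*(-10) = -30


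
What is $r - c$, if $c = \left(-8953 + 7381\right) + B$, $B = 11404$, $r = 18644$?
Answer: $8812$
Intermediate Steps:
$c = 9832$ ($c = \left(-8953 + 7381\right) + 11404 = -1572 + 11404 = 9832$)
$r - c = 18644 - 9832 = 8812$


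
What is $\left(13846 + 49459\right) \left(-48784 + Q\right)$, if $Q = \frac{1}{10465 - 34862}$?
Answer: $- \frac{75344550577945}{24397} \approx -3.0883 \cdot 10^{9}$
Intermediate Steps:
$Q = - \frac{1}{24397}$ ($Q = \frac{1}{-24397} = - \frac{1}{24397} \approx -4.0989 \cdot 10^{-5}$)
$\left(13846 + 49459\right) \left(-48784 + Q\right) = \left(13846 + 49459\right) \left(-48784 - \frac{1}{24397}\right) = 63305 \left(- \frac{1190183249}{24397}\right) = - \frac{75344550577945}{24397}$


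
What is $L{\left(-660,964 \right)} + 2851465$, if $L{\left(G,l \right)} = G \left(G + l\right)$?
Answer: $2650825$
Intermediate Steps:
$L{\left(-660,964 \right)} + 2851465 = - 660 \left(-660 + 964\right) + 2851465 = \left(-660\right) 304 + 2851465 = -200640 + 2851465 = 2650825$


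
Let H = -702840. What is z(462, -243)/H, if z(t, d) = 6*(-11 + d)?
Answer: 127/58570 ≈ 0.0021683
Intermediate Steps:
z(t, d) = -66 + 6*d
z(462, -243)/H = (-66 + 6*(-243))/(-702840) = (-66 - 1458)*(-1/702840) = -1524*(-1/702840) = 127/58570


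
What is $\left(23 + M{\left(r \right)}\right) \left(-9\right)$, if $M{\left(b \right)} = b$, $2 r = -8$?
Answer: $-171$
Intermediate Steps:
$r = -4$ ($r = \frac{1}{2} \left(-8\right) = -4$)
$\left(23 + M{\left(r \right)}\right) \left(-9\right) = \left(23 - 4\right) \left(-9\right) = 19 \left(-9\right) = -171$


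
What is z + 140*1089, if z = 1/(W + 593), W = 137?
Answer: 111295801/730 ≈ 1.5246e+5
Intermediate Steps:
z = 1/730 (z = 1/(137 + 593) = 1/730 ≈ 0.0013699)
z + 140*1089 = 1/730 + 140*1089 = 1/730 + 152460 = 111295801/730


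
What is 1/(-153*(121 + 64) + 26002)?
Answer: -1/2303 ≈ -0.00043422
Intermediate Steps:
1/(-153*(121 + 64) + 26002) = 1/(-153*185 + 26002) = 1/(-28305 + 26002) = 1/(-2303) = -1/2303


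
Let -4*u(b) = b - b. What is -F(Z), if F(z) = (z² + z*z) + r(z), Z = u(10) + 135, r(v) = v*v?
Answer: -54675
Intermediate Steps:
r(v) = v²
u(b) = 0 (u(b) = -(b - b)/4 = -¼*0 = 0)
Z = 135 (Z = 0 + 135 = 135)
F(z) = 3*z² (F(z) = (z² + z*z) + z² = (z² + z²) + z² = 2*z² + z² = 3*z²)
-F(Z) = -3*135² = -3*18225 = -1*54675 = -54675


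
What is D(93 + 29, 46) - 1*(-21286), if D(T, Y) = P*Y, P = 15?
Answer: 21976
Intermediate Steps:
D(T, Y) = 15*Y
D(93 + 29, 46) - 1*(-21286) = 15*46 - 1*(-21286) = 690 + 21286 = 21976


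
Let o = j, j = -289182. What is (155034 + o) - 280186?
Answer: -414334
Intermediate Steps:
o = -289182
(155034 + o) - 280186 = (155034 - 289182) - 280186 = -134148 - 280186 = -414334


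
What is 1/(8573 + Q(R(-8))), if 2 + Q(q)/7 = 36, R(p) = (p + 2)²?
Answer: 1/8811 ≈ 0.00011349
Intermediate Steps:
R(p) = (2 + p)²
Q(q) = 238 (Q(q) = -14 + 7*36 = -14 + 252 = 238)
1/(8573 + Q(R(-8))) = 1/(8573 + 238) = 1/8811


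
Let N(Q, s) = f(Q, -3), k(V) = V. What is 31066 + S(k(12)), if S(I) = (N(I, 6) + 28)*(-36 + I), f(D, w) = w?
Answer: 30466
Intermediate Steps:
N(Q, s) = -3
S(I) = -900 + 25*I (S(I) = (-3 + 28)*(-36 + I) = 25*(-36 + I) = -900 + 25*I)
31066 + S(k(12)) = 31066 + (-900 + 25*12) = 31066 + (-900 + 300) = 31066 - 600 = 30466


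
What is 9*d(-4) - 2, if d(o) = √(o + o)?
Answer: -2 + 18*I*√2 ≈ -2.0 + 25.456*I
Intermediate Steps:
d(o) = √2*√o (d(o) = √(2*o) = √2*√o)
9*d(-4) - 2 = 9*(√2*√(-4)) - 2 = 9*(√2*(2*I)) - 2 = 9*(2*I*√2) - 2 = 18*I*√2 - 2 = -2 + 18*I*√2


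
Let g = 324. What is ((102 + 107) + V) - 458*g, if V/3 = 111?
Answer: -147850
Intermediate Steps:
V = 333 (V = 3*111 = 333)
((102 + 107) + V) - 458*g = ((102 + 107) + 333) - 458*324 = (209 + 333) - 148392 = 542 - 148392 = -147850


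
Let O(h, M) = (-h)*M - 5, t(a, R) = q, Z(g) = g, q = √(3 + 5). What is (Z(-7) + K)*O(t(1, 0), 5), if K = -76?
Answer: 415 + 830*√2 ≈ 1588.8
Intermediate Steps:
q = 2*√2 (q = √8 = 2*√2 ≈ 2.8284)
t(a, R) = 2*√2
O(h, M) = -5 - M*h (O(h, M) = -M*h - 5 = -5 - M*h)
(Z(-7) + K)*O(t(1, 0), 5) = (-7 - 76)*(-5 - 1*5*2*√2) = -83*(-5 - 10*√2) = 415 + 830*√2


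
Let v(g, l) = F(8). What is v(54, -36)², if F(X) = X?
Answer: 64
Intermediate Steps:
v(g, l) = 8
v(54, -36)² = 8² = 64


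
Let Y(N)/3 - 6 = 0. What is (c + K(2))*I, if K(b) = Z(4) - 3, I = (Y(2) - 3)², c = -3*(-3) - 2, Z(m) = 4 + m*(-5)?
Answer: -2700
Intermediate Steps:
Z(m) = 4 - 5*m
Y(N) = 18 (Y(N) = 18 + 3*0 = 18 + 0 = 18)
c = 7 (c = 9 - 2 = 7)
I = 225 (I = (18 - 3)² = 15² = 225)
K(b) = -19 (K(b) = (4 - 5*4) - 3 = (4 - 20) - 3 = -16 - 3 = -19)
(c + K(2))*I = (7 - 19)*225 = -12*225 = -2700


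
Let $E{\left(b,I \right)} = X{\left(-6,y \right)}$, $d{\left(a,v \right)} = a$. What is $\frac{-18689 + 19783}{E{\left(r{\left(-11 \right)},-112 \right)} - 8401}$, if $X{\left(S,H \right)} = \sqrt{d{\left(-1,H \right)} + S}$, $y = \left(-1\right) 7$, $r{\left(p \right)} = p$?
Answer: $- \frac{4595347}{35288404} - \frac{547 i \sqrt{7}}{35288404} \approx -0.13022 - 4.1011 \cdot 10^{-5} i$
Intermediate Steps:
$y = -7$
$X{\left(S,H \right)} = \sqrt{-1 + S}$
$E{\left(b,I \right)} = i \sqrt{7}$ ($E{\left(b,I \right)} = \sqrt{-1 - 6} = \sqrt{-7} = i \sqrt{7}$)
$\frac{-18689 + 19783}{E{\left(r{\left(-11 \right)},-112 \right)} - 8401} = \frac{-18689 + 19783}{i \sqrt{7} - 8401} = \frac{1094}{-8401 + i \sqrt{7}}$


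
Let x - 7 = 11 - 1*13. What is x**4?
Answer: 625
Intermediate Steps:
x = 5 (x = 7 + (11 - 1*13) = 7 + (11 - 13) = 7 - 2 = 5)
x**4 = 5**4 = 625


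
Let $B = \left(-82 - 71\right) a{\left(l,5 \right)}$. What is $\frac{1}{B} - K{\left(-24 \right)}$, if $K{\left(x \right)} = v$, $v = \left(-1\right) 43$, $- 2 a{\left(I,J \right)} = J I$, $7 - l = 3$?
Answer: $\frac{65791}{1530} \approx 43.001$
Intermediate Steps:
$l = 4$ ($l = 7 - 3 = 4$)
$a{\left(I,J \right)} = - \frac{I J}{2}$ ($a{\left(I,J \right)} = - \frac{J I}{2} = - \frac{I J}{2}$)
$v = -43$
$K{\left(x \right)} = -43$
$B = 1530$ ($B = \left(-82 - 71\right) \left(\left(- \frac{1}{2}\right) 4 \cdot 5\right) = \left(-153\right) \left(-10\right) = 1530$)
$\frac{1}{B} - K{\left(-24 \right)} = \frac{1}{1530} - -43 = \frac{1}{1530} + 43 = \frac{65791}{1530}$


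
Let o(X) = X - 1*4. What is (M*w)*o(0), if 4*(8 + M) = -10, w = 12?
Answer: 504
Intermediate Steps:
o(X) = -4 + X (o(X) = X - 4 = -4 + X)
M = -21/2 (M = -8 + (1/4)*(-10) = -8 - 5/2 = -21/2 ≈ -10.500)
(M*w)*o(0) = (-21/2*12)*(-4 + 0) = -126*(-4) = 504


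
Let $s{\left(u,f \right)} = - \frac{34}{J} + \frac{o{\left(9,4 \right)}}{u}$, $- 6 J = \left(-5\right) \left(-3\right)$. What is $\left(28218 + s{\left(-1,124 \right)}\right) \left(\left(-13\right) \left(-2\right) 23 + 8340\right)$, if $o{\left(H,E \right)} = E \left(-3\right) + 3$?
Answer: $\frac{1262072414}{5} \approx 2.5241 \cdot 10^{8}$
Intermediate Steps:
$J = - \frac{5}{2}$ ($J = - \frac{\left(-5\right) \left(-3\right)}{6} = \left(- \frac{1}{6}\right) 15 = - \frac{5}{2} \approx -2.5$)
$o{\left(H,E \right)} = 3 - 3 E$ ($o{\left(H,E \right)} = - 3 E + 3 = 3 - 3 E$)
$s{\left(u,f \right)} = \frac{68}{5} - \frac{9}{u}$ ($s{\left(u,f \right)} = - \frac{34}{- \frac{5}{2}} + \frac{3 - 12}{u} = \left(-34\right) \left(- \frac{2}{5}\right) + \frac{3 - 12}{u} = \frac{68}{5} - \frac{9}{u}$)
$\left(28218 + s{\left(-1,124 \right)}\right) \left(\left(-13\right) \left(-2\right) 23 + 8340\right) = \left(28218 + \left(\frac{68}{5} - \frac{9}{-1}\right)\right) \left(\left(-13\right) \left(-2\right) 23 + 8340\right) = \left(28218 + \left(\frac{68}{5} - -9\right)\right) \left(26 \cdot 23 + 8340\right) = \left(28218 + \left(\frac{68}{5} + 9\right)\right) \left(598 + 8340\right) = \left(28218 + \frac{113}{5}\right) 8938 = \frac{141203}{5} \cdot 8938 = \frac{1262072414}{5}$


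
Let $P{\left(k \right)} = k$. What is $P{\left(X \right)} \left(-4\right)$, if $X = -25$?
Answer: $100$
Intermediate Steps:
$P{\left(X \right)} \left(-4\right) = \left(-25\right) \left(-4\right) = 100$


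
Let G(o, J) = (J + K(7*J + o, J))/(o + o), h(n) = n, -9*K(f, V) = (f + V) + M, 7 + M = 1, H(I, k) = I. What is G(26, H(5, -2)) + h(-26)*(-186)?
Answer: 754411/156 ≈ 4836.0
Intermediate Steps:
M = -6 (M = -7 + 1 = -6)
K(f, V) = ⅔ - V/9 - f/9 (K(f, V) = -((f + V) - 6)/9 = -((V + f) - 6)/9 = -(-6 + V + f)/9 = ⅔ - V/9 - f/9)
G(o, J) = (⅔ - o/9 + J/9)/(2*o) (G(o, J) = (J + (⅔ - J/9 - (7*J + o)/9))/(o + o) = (J + (⅔ - J/9 - (o + 7*J)/9))/((2*o)) = (J + (⅔ - J/9 + (-7*J/9 - o/9)))*(1/(2*o)) = (J + (⅔ - 8*J/9 - o/9))*(1/(2*o)) = (⅔ - o/9 + J/9)*(1/(2*o)) = (⅔ - o/9 + J/9)/(2*o))
G(26, H(5, -2)) + h(-26)*(-186) = (1/18)*(6 + 5 - 1*26)/26 - 26*(-186) = (1/18)*(1/26)*(6 + 5 - 26) + 4836 = (1/18)*(1/26)*(-15) + 4836 = -5/156 + 4836 = 754411/156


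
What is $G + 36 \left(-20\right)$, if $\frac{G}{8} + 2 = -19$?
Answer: $-888$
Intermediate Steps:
$G = -168$ ($G = -16 + 8 \left(-19\right) = -16 - 152 = -168$)
$G + 36 \left(-20\right) = -168 + 36 \left(-20\right) = -168 - 720 = -888$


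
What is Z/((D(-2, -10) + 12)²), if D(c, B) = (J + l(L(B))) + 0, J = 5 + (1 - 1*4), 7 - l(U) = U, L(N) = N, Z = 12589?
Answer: 12589/961 ≈ 13.100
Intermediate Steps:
l(U) = 7 - U
J = 2 (J = 5 + (1 - 4) = 5 - 3 = 2)
D(c, B) = 9 - B (D(c, B) = (2 + (7 - B)) + 0 = (9 - B) + 0 = 9 - B)
Z/((D(-2, -10) + 12)²) = 12589/(((9 - 1*(-10)) + 12)²) = 12589/(((9 + 10) + 12)²) = 12589/((19 + 12)²) = 12589/(31²) = 12589/961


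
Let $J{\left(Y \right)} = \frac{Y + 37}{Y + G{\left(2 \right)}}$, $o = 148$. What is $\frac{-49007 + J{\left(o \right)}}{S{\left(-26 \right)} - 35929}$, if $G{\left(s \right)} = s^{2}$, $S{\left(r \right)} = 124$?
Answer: $\frac{7448879}{5442360} \approx 1.3687$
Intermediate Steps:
$J{\left(Y \right)} = \frac{37 + Y}{4 + Y}$ ($J{\left(Y \right)} = \frac{Y + 37}{Y + 2^{2}} = \frac{37 + Y}{Y + 4} = \frac{37 + Y}{4 + Y}$)
$\frac{-49007 + J{\left(o \right)}}{S{\left(-26 \right)} - 35929} = \frac{-49007 + \frac{37 + 148}{4 + 148}}{124 - 35929} = \frac{-49007 + \frac{1}{152} \cdot 185}{-35805} = \left(-49007 + \frac{1}{152} \cdot 185\right) \left(- \frac{1}{35805}\right) = \left(-49007 + \frac{185}{152}\right) \left(- \frac{1}{35805}\right) = \left(- \frac{7448879}{152}\right) \left(- \frac{1}{35805}\right) = \frac{7448879}{5442360}$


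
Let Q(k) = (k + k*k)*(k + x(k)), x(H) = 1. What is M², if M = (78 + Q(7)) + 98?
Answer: 389376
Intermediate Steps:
Q(k) = (1 + k)*(k + k²) (Q(k) = (k + k*k)*(k + 1) = (k + k²)*(1 + k) = (1 + k)*(k + k²))
M = 624 (M = (78 + 7*(1 + 7² + 2*7)) + 98 = (78 + 7*(1 + 49 + 14)) + 98 = (78 + 7*64) + 98 = (78 + 448) + 98 = 526 + 98 = 624)
M² = 624² = 389376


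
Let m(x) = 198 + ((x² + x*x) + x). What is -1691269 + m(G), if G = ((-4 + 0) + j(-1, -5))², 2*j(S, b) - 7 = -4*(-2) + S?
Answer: -1690900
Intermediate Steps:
j(S, b) = 15/2 + S/2 (j(S, b) = 7/2 + (-4*(-2) + S)/2 = 7/2 + (8 + S)/2 = 7/2 + (4 + S/2) = 15/2 + S/2)
G = 9 (G = ((-4 + 0) + (15/2 + (½)*(-1)))² = (-4 + (15/2 - ½))² = (-4 + 7)² = 3² = 9)
m(x) = 198 + x + 2*x² (m(x) = 198 + ((x² + x²) + x) = 198 + (2*x² + x) = 198 + (x + 2*x²) = 198 + x + 2*x²)
-1691269 + m(G) = -1691269 + (198 + 9 + 2*9²) = -1691269 + (198 + 9 + 2*81) = -1691269 + (198 + 9 + 162) = -1691269 + 369 = -1690900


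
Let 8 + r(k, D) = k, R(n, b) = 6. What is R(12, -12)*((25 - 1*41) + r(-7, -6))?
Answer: -186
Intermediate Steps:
r(k, D) = -8 + k
R(12, -12)*((25 - 1*41) + r(-7, -6)) = 6*((25 - 1*41) + (-8 - 7)) = 6*((25 - 41) - 15) = 6*(-16 - 15) = 6*(-31) = -186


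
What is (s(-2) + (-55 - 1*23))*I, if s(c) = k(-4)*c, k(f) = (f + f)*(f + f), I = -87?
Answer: 17922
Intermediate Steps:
k(f) = 4*f² (k(f) = (2*f)*(2*f) = 4*f²)
s(c) = 64*c (s(c) = (4*(-4)²)*c = (4*16)*c = 64*c)
(s(-2) + (-55 - 1*23))*I = (64*(-2) + (-55 - 1*23))*(-87) = (-128 + (-55 - 23))*(-87) = (-128 - 78)*(-87) = -206*(-87) = 17922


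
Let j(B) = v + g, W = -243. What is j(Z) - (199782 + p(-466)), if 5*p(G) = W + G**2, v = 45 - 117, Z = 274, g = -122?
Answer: -1216793/5 ≈ -2.4336e+5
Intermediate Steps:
v = -72
p(G) = -243/5 + G**2/5 (p(G) = (-243 + G**2)/5 = -243/5 + G**2/5)
j(B) = -194 (j(B) = -72 - 122 = -194)
j(Z) - (199782 + p(-466)) = -194 - (199782 + (-243/5 + (1/5)*(-466)**2)) = -194 - (199782 + (-243/5 + (1/5)*217156)) = -194 - (199782 + (-243/5 + 217156/5)) = -194 - (199782 + 216913/5) = -194 - 1*1215823/5 = -194 - 1215823/5 = -1216793/5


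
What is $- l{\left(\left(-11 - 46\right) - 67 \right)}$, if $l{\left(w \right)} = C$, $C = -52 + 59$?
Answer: $-7$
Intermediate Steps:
$C = 7$
$l{\left(w \right)} = 7$
$- l{\left(\left(-11 - 46\right) - 67 \right)} = \left(-1\right) 7 = -7$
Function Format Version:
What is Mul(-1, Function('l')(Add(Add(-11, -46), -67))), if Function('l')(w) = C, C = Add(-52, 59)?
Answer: -7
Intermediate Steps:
C = 7
Function('l')(w) = 7
Mul(-1, Function('l')(Add(Add(-11, -46), -67))) = Mul(-1, 7) = -7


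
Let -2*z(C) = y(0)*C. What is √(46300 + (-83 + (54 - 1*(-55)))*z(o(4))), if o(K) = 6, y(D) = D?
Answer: 10*√463 ≈ 215.17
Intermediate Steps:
z(C) = 0 (z(C) = -0*C = -½*0 = 0)
√(46300 + (-83 + (54 - 1*(-55)))*z(o(4))) = √(46300 + (-83 + (54 - 1*(-55)))*0) = √(46300 + (-83 + (54 + 55))*0) = √(46300 + (-83 + 109)*0) = √(46300 + 26*0) = √(46300 + 0) = √46300 = 10*√463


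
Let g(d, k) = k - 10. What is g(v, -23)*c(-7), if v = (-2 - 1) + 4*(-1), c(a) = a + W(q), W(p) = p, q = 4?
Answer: 99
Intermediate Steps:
c(a) = 4 + a (c(a) = a + 4 = 4 + a)
v = -7 (v = -3 - 4 = -7)
g(d, k) = -10 + k
g(v, -23)*c(-7) = (-10 - 23)*(4 - 7) = -33*(-3) = 99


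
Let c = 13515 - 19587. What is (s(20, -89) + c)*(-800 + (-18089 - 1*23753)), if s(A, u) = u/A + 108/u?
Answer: 230655716361/890 ≈ 2.5916e+8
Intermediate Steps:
s(A, u) = 108/u + u/A
c = -6072
(s(20, -89) + c)*(-800 + (-18089 - 1*23753)) = ((108/(-89) - 89/20) - 6072)*(-800 + (-18089 - 1*23753)) = ((108*(-1/89) - 89*1/20) - 6072)*(-800 + (-18089 - 23753)) = ((-108/89 - 89/20) - 6072)*(-800 - 41842) = (-10081/1780 - 6072)*(-42642) = -10818241/1780*(-42642) = 230655716361/890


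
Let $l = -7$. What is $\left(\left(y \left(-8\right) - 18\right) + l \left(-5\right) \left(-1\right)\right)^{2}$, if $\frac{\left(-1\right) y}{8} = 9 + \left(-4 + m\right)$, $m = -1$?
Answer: $41209$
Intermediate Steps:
$y = -32$ ($y = - 8 \left(9 - 5\right) = \left(-8\right) 4 = -32$)
$\left(\left(y \left(-8\right) - 18\right) + l \left(-5\right) \left(-1\right)\right)^{2} = \left(\left(\left(-32\right) \left(-8\right) - 18\right) + \left(-7\right) \left(-5\right) \left(-1\right)\right)^{2} = \left(\left(256 - 18\right) + 35 \left(-1\right)\right)^{2} = \left(238 - 35\right)^{2} = 203^{2} = 41209$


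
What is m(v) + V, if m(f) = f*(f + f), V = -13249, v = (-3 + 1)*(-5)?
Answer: -13049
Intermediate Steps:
v = 10 (v = -2*(-5) = 10)
m(f) = 2*f² (m(f) = f*(2*f) = 2*f²)
m(v) + V = 2*10² - 13249 = 2*100 - 13249 = 200 - 13249 = -13049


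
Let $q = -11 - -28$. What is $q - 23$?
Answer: $-6$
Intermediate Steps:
$q = 17$ ($q = -11 + 28 = 17$)
$q - 23 = 17 - 23 = -6$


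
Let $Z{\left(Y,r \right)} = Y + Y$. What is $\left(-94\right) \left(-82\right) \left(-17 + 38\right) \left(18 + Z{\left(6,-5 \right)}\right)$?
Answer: $4856040$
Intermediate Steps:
$Z{\left(Y,r \right)} = 2 Y$
$\left(-94\right) \left(-82\right) \left(-17 + 38\right) \left(18 + Z{\left(6,-5 \right)}\right) = \left(-94\right) \left(-82\right) \left(-17 + 38\right) \left(18 + 2 \cdot 6\right) = 7708 \cdot 21 \left(18 + 12\right) = 7708 \cdot 21 \cdot 30 = 7708 \cdot 630 = 4856040$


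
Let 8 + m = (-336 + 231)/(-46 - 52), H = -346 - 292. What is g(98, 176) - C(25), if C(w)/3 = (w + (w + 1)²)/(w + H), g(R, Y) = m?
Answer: -30019/8582 ≈ -3.4979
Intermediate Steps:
H = -638
m = -97/14 (m = -8 + (-336 + 231)/(-46 - 52) = -8 - 105/(-98) = -8 - 105*(-1/98) = -8 + 15/14 = -97/14 ≈ -6.9286)
g(R, Y) = -97/14
C(w) = 3*(w + (1 + w)²)/(-638 + w) (C(w) = 3*((w + (w + 1)²)/(w - 638)) = 3*((w + (1 + w)²)/(-638 + w)) = 3*(w + (1 + w)²)/(-638 + w))
g(98, 176) - C(25) = -97/14 - 3*(25 + (1 + 25)²)/(-638 + 25) = -97/14 - 3*(25 + 26²)/(-613) = -97/14 - 3*(-1)*(25 + 676)/613 = -97/14 - 3*(-1)*701/613 = -97/14 - 1*(-2103/613) = -97/14 + 2103/613 = -30019/8582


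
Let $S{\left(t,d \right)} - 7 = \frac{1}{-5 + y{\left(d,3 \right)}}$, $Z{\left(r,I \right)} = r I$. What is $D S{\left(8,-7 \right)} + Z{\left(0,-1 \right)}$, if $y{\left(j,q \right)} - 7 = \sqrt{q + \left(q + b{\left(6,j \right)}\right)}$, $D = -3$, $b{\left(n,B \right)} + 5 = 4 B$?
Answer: $\frac{9 \left(- 7 \sqrt{3} + 5 i\right)}{- 2 i + 3 \sqrt{3}} \approx -21.194 + 0.50285 i$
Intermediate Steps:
$b{\left(n,B \right)} = -5 + 4 B$
$y{\left(j,q \right)} = 7 + \sqrt{-5 + 2 q + 4 j}$ ($y{\left(j,q \right)} = 7 + \sqrt{q + \left(q + \left(-5 + 4 j\right)\right)} = 7 + \sqrt{q + \left(-5 + q + 4 j\right)} = 7 + \sqrt{-5 + 2 q + 4 j}$)
$Z{\left(r,I \right)} = I r$
$S{\left(t,d \right)} = 7 + \frac{1}{2 + \sqrt{1 + 4 d}}$ ($S{\left(t,d \right)} = 7 + \frac{1}{-5 + \left(7 + \sqrt{-5 + 2 \cdot 3 + 4 d}\right)} = 7 + \frac{1}{-5 + \left(7 + \sqrt{-5 + 6 + 4 d}\right)} = 7 + \frac{1}{-5 + \left(7 + \sqrt{1 + 4 d}\right)} = 7 + \frac{1}{2 + \sqrt{1 + 4 d}}$)
$D S{\left(8,-7 \right)} + Z{\left(0,-1 \right)} = - 3 \frac{15 + 7 \sqrt{1 + 4 \left(-7\right)}}{2 + \sqrt{1 + 4 \left(-7\right)}} - 0 = - 3 \frac{15 + 7 \sqrt{1 - 28}}{2 + \sqrt{1 - 28}} + 0 = - 3 \frac{15 + 7 \sqrt{-27}}{2 + \sqrt{-27}} + 0 = - 3 \frac{15 + 7 \cdot 3 i \sqrt{3}}{2 + 3 i \sqrt{3}} + 0 = - 3 \frac{15 + 21 i \sqrt{3}}{2 + 3 i \sqrt{3}} + 0 = - \frac{3 \left(15 + 21 i \sqrt{3}\right)}{2 + 3 i \sqrt{3}} + 0 = - \frac{3 \left(15 + 21 i \sqrt{3}\right)}{2 + 3 i \sqrt{3}}$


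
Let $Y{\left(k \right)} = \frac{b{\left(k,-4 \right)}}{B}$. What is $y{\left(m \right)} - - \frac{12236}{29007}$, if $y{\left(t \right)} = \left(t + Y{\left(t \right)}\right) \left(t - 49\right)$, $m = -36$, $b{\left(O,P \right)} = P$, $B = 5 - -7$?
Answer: $\frac{89595521}{29007} \approx 3088.8$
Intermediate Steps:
$B = 12$ ($B = 5 + 7 = 12$)
$Y{\left(k \right)} = - \frac{1}{3}$ ($Y{\left(k \right)} = - \frac{4}{12} = \left(-4\right) \frac{1}{12} = - \frac{1}{3}$)
$y{\left(t \right)} = \left(-49 + t\right) \left(- \frac{1}{3} + t\right)$ ($y{\left(t \right)} = \left(t - \frac{1}{3}\right) \left(t - 49\right) = \left(- \frac{1}{3} + t\right) \left(-49 + t\right) = \left(-49 + t\right) \left(- \frac{1}{3} + t\right)$)
$y{\left(m \right)} - - \frac{12236}{29007} = \left(\frac{49}{3} + \left(-36\right)^{2} - -1776\right) - - \frac{12236}{29007} = \left(\frac{49}{3} + 1296 + 1776\right) - \left(-12236\right) \frac{1}{29007} = \frac{9265}{3} - - \frac{12236}{29007} = \frac{9265}{3} + \frac{12236}{29007} = \frac{89595521}{29007}$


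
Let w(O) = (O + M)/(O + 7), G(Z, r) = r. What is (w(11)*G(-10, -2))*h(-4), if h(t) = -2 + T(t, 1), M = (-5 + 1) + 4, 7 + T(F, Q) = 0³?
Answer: 11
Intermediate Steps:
T(F, Q) = -7 (T(F, Q) = -7 + 0³ = -7 + 0 = -7)
M = 0 (M = -4 + 4 = 0)
h(t) = -9 (h(t) = -2 - 7 = -9)
w(O) = O/(7 + O) (w(O) = (O + 0)/(O + 7) = O/(7 + O))
(w(11)*G(-10, -2))*h(-4) = ((11/(7 + 11))*(-2))*(-9) = ((11/18)*(-2))*(-9) = -11/9*(-9) = 11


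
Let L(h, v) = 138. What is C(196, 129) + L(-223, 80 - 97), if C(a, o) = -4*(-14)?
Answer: 194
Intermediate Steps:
C(a, o) = 56
C(196, 129) + L(-223, 80 - 97) = 56 + 138 = 194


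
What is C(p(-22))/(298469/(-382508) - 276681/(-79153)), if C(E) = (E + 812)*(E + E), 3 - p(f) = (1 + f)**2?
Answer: -9919359054919776/82207979191 ≈ -1.2066e+5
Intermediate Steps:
p(f) = 3 - (1 + f)**2
C(E) = 2*E*(812 + E) (C(E) = (812 + E)*(2*E) = 2*E*(812 + E))
C(p(-22))/(298469/(-382508) - 276681/(-79153)) = (2*(3 - (1 - 22)**2)*(812 + (3 - (1 - 22)**2)))/(298469/(-382508) - 276681/(-79153)) = (2*(3 - 1*(-21)**2)*(812 + (3 - 1*(-21)**2)))/(298469*(-1/382508) - 276681*(-1/79153)) = (2*(3 - 1*441)*(812 + (3 - 1*441)))/(-298469/382508 + 276681/79153) = (2*(3 - 441)*(812 + (3 - 441)))/(82207979191/30276655724) = (2*(-438)*(812 - 438))*(30276655724/82207979191) = (2*(-438)*374)*(30276655724/82207979191) = -327624*30276655724/82207979191 = -9919359054919776/82207979191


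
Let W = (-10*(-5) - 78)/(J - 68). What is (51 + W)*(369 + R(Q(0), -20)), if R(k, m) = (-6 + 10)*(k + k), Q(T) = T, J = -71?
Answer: 2626173/139 ≈ 18893.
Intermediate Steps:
R(k, m) = 8*k (R(k, m) = 4*(2*k) = 8*k)
W = 28/139 (W = (-10*(-5) - 78)/(-71 - 68) = (50 - 78)/(-139) = -28*(-1/139) = 28/139 ≈ 0.20144)
(51 + W)*(369 + R(Q(0), -20)) = (51 + 28/139)*(369 + 8*0) = 7117*(369 + 0)/139 = (7117/139)*369 = 2626173/139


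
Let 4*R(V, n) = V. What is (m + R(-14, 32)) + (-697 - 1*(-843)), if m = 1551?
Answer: 3387/2 ≈ 1693.5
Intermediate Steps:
R(V, n) = V/4
(m + R(-14, 32)) + (-697 - 1*(-843)) = (1551 + (¼)*(-14)) + (-697 - 1*(-843)) = (1551 - 7/2) + (-697 + 843) = 3095/2 + 146 = 3387/2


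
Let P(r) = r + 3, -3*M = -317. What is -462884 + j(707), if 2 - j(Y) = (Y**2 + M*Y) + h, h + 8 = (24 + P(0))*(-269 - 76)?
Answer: -3084343/3 ≈ -1.0281e+6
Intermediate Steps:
M = 317/3 (M = -1/3*(-317) = 317/3 ≈ 105.67)
P(r) = 3 + r
h = -9323 (h = -8 + (24 + (3 + 0))*(-269 - 76) = -8 + (24 + 3)*(-345) = -8 + 27*(-345) = -8 - 9315 = -9323)
j(Y) = 9325 - Y**2 - 317*Y/3 (j(Y) = 2 - ((Y**2 + 317*Y/3) - 9323) = 2 - (-9323 + Y**2 + 317*Y/3) = 2 + (9323 - Y**2 - 317*Y/3) = 9325 - Y**2 - 317*Y/3)
-462884 + j(707) = -462884 + (9325 - 1*707**2 - 317/3*707) = -462884 + (9325 - 1*499849 - 224119/3) = -462884 + (9325 - 499849 - 224119/3) = -462884 - 1695691/3 = -3084343/3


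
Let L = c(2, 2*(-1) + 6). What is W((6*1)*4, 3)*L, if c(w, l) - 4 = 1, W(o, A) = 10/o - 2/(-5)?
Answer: 49/12 ≈ 4.0833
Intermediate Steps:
W(o, A) = 2/5 + 10/o (W(o, A) = 10/o - 2*(-1/5) = 10/o + 2/5 = 2/5 + 10/o)
c(w, l) = 5 (c(w, l) = 4 + 1 = 5)
L = 5
W((6*1)*4, 3)*L = (2/5 + 10/(((6*1)*4)))*5 = (2/5 + 10/((6*4)))*5 = (2/5 + 10/24)*5 = (2/5 + 10*(1/24))*5 = (2/5 + 5/12)*5 = (49/60)*5 = 49/12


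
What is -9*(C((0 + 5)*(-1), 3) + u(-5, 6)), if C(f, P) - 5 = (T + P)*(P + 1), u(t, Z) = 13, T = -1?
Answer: -234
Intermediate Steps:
C(f, P) = 5 + (1 + P)*(-1 + P) (C(f, P) = 5 + (-1 + P)*(P + 1) = 5 + (-1 + P)*(1 + P) = 5 + (1 + P)*(-1 + P))
-9*(C((0 + 5)*(-1), 3) + u(-5, 6)) = -9*((4 + 3²) + 13) = -9*((4 + 9) + 13) = -9*(13 + 13) = -9*26 = -234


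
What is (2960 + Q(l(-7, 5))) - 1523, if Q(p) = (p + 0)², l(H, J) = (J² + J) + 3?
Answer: 2526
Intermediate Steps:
l(H, J) = 3 + J + J² (l(H, J) = (J + J²) + 3 = 3 + J + J²)
Q(p) = p²
(2960 + Q(l(-7, 5))) - 1523 = (2960 + (3 + 5 + 5²)²) - 1523 = (2960 + (3 + 5 + 25)²) - 1523 = (2960 + 33²) - 1523 = (2960 + 1089) - 1523 = 4049 - 1523 = 2526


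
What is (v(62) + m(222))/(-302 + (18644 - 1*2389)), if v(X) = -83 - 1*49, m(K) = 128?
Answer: -4/15953 ≈ -0.00025074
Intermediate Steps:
v(X) = -132 (v(X) = -83 - 49 = -132)
(v(62) + m(222))/(-302 + (18644 - 1*2389)) = (-132 + 128)/(-302 + (18644 - 1*2389)) = -4/(-302 + (18644 - 2389)) = -4/(-302 + 16255) = -4/15953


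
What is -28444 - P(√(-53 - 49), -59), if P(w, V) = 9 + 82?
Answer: -28535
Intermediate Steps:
P(w, V) = 91
-28444 - P(√(-53 - 49), -59) = -28444 - 1*91 = -28444 - 91 = -28535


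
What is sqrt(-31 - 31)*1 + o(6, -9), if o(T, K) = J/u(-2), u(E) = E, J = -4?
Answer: 2 + I*sqrt(62) ≈ 2.0 + 7.874*I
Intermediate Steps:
o(T, K) = 2 (o(T, K) = -4/(-2) = -4*(-1/2) = 2)
sqrt(-31 - 31)*1 + o(6, -9) = sqrt(-31 - 31)*1 + 2 = sqrt(-62)*1 + 2 = (I*sqrt(62))*1 + 2 = I*sqrt(62) + 2 = 2 + I*sqrt(62)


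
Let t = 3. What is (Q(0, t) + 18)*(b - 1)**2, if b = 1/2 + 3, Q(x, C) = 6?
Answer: 150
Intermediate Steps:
b = 7/2 (b = 1/2 + 3 = 7/2 ≈ 3.5000)
(Q(0, t) + 18)*(b - 1)**2 = (6 + 18)*(7/2 - 1)**2 = 24*(5/2)**2 = 24*(25/4) = 150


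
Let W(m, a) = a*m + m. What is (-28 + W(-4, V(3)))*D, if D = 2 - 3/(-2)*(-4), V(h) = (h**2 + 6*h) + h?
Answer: 608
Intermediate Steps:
V(h) = h**2 + 7*h
W(m, a) = m + a*m
D = -4 (D = 2 - 3*(-1/2)*(-4) = 2 + (3/2)*(-4) = 2 - 6 = -4)
(-28 + W(-4, V(3)))*D = (-28 - 4*(1 + 3*(7 + 3)))*(-4) = (-28 - 4*(1 + 3*10))*(-4) = (-28 - 4*(1 + 30))*(-4) = (-28 - 4*31)*(-4) = (-28 - 124)*(-4) = -152*(-4) = 608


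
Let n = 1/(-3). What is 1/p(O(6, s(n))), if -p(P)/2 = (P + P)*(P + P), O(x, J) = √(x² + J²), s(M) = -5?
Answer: -1/488 ≈ -0.0020492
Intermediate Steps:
n = -⅓ ≈ -0.33333
O(x, J) = √(J² + x²)
p(P) = -8*P² (p(P) = -2*(P + P)*(P + P) = -2*2*P*2*P = -8*P²)
1/p(O(6, s(n))) = 1/(-8*(√((-5)² + 6²))²) = 1/(-8*(√(25 + 36))²) = 1/(-8*(√61)²) = 1/(-8*61) = 1/(-488) = -1/488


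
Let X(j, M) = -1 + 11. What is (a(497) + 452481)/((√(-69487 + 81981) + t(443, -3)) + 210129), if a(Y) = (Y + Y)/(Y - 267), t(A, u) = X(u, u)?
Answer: 10934753497868/5078214485105 - 52035812*√12494/5078214485105 ≈ 2.1521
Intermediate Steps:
X(j, M) = 10
t(A, u) = 10
a(Y) = 2*Y/(-267 + Y) (a(Y) = (2*Y)/(-267 + Y) = 2*Y/(-267 + Y))
(a(497) + 452481)/((√(-69487 + 81981) + t(443, -3)) + 210129) = (2*497/(-267 + 497) + 452481)/((√(-69487 + 81981) + 10) + 210129) = (2*497/230 + 452481)/((√12494 + 10) + 210129) = (2*497*(1/230) + 452481)/((10 + √12494) + 210129) = (497/115 + 452481)/(210139 + √12494) = 52035812/(115*(210139 + √12494))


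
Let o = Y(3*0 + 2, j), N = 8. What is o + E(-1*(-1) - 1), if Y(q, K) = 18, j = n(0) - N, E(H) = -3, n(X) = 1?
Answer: 15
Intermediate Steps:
j = -7 (j = 1 - 1*8 = 1 - 8 = -7)
o = 18
o + E(-1*(-1) - 1) = 18 - 3 = 15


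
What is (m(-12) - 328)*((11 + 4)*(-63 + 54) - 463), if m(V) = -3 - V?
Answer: 190762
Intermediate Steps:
(m(-12) - 328)*((11 + 4)*(-63 + 54) - 463) = ((-3 - 1*(-12)) - 328)*((11 + 4)*(-63 + 54) - 463) = ((-3 + 12) - 328)*(15*(-9) - 463) = (9 - 328)*(-135 - 463) = -319*(-598) = 190762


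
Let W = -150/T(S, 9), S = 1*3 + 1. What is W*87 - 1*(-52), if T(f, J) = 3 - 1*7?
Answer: 6629/2 ≈ 3314.5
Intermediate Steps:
S = 4 (S = 3 + 1 = 4)
T(f, J) = -4 (T(f, J) = 3 - 7 = -4)
W = 75/2 (W = -150/(-4) = -150*(-¼) = 75/2 ≈ 37.500)
W*87 - 1*(-52) = (75/2)*87 - 1*(-52) = 6525/2 + 52 = 6629/2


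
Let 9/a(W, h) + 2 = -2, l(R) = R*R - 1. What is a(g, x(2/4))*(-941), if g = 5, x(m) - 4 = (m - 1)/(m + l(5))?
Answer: 8469/4 ≈ 2117.3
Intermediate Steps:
l(R) = -1 + R² (l(R) = R² - 1 = -1 + R²)
x(m) = 4 + (-1 + m)/(24 + m) (x(m) = 4 + (m - 1)/(m + (-1 + 5²)) = 4 + (-1 + m)/(m + (-1 + 25)) = 4 + (-1 + m)/(m + 24) = 4 + (-1 + m)/(24 + m))
a(W, h) = -9/4 (a(W, h) = 9/(-2 - 2) = 9/(-4) = 9*(-¼) = -9/4)
a(g, x(2/4))*(-941) = -9/4*(-941) = 8469/4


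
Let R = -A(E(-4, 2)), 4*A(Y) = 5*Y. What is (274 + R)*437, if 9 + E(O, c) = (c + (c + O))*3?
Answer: 498617/4 ≈ 1.2465e+5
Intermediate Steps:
E(O, c) = -9 + 3*O + 6*c (E(O, c) = -9 + (c + (c + O))*3 = -9 + (c + (O + c))*3 = -9 + (O + 2*c)*3 = -9 + (3*O + 6*c) = -9 + 3*O + 6*c)
A(Y) = 5*Y/4 (A(Y) = (5*Y)/4 = 5*Y/4)
R = 45/4 (R = -5*(-9 + 3*(-4) + 6*2)/4 = -5*(-9 - 12 + 12)/4 = -5*(-9)/4 = -1*(-45/4) = 45/4 ≈ 11.250)
(274 + R)*437 = (274 + 45/4)*437 = (1141/4)*437 = 498617/4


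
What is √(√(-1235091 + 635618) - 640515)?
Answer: √(-640515 + I*√599473) ≈ 0.484 + 800.32*I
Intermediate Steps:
√(√(-1235091 + 635618) - 640515) = √(√(-599473) - 640515) = √(I*√599473 - 640515) = √(-640515 + I*√599473)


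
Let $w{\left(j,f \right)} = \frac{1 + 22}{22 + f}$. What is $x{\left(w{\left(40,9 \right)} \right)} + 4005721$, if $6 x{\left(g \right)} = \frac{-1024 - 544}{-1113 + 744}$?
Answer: $\frac{4434333931}{1107} \approx 4.0057 \cdot 10^{6}$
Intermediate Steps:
$w{\left(j,f \right)} = \frac{23}{22 + f}$
$x{\left(g \right)} = \frac{784}{1107}$ ($x{\left(g \right)} = \frac{\left(-1024 - 544\right) \frac{1}{-1113 + 744}}{6} = \frac{\left(-1568\right) \frac{1}{-369}}{6} = \frac{\left(-1568\right) \left(- \frac{1}{369}\right)}{6} = \frac{1}{6} \cdot \frac{1568}{369} = \frac{784}{1107}$)
$x{\left(w{\left(40,9 \right)} \right)} + 4005721 = \frac{784}{1107} + 4005721 = \frac{4434333931}{1107}$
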